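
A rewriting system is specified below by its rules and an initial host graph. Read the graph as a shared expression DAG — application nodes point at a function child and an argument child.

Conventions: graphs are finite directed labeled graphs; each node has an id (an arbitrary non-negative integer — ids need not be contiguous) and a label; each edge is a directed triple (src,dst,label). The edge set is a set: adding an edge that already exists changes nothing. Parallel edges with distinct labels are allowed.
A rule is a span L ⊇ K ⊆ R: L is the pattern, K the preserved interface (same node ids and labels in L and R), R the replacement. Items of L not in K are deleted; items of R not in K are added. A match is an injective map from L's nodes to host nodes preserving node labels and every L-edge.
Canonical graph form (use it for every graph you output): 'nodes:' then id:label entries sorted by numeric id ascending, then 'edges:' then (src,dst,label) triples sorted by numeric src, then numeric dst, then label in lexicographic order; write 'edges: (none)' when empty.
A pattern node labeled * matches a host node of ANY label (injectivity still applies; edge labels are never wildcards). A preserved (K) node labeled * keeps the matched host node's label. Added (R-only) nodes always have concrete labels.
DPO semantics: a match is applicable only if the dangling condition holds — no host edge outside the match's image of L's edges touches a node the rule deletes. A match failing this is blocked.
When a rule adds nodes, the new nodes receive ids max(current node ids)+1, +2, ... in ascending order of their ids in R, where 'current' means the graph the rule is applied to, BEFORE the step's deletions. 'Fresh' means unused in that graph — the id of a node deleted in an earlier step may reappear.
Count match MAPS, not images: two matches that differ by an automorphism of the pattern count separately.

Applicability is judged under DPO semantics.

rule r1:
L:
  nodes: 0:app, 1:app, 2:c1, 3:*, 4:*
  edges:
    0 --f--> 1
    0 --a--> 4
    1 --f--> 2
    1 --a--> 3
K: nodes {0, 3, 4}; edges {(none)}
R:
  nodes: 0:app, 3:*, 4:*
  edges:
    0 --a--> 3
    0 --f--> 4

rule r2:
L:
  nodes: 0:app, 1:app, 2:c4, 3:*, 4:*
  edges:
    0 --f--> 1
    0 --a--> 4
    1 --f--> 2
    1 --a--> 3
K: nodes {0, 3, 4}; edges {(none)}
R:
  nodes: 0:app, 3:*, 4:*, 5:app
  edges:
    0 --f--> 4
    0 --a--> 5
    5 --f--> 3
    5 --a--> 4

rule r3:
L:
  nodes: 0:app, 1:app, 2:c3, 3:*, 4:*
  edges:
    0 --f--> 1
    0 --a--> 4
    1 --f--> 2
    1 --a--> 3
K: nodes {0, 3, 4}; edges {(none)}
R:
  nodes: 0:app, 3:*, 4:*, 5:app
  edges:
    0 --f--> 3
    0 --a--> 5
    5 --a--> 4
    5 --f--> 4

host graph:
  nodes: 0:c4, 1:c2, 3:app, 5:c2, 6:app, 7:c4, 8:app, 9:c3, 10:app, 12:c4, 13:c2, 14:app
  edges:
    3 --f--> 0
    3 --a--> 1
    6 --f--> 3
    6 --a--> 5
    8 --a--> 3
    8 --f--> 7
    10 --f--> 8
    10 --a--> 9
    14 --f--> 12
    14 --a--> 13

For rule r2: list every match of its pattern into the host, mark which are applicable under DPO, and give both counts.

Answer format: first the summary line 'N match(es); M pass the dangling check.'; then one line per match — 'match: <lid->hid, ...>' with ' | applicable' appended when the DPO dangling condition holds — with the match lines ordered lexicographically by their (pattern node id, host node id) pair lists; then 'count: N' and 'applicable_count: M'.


2 match(es); 1 pass the dangling check.
match: 0->6, 1->3, 2->0, 3->1, 4->5
match: 0->10, 1->8, 2->7, 3->3, 4->9 | applicable
count: 2
applicable_count: 1


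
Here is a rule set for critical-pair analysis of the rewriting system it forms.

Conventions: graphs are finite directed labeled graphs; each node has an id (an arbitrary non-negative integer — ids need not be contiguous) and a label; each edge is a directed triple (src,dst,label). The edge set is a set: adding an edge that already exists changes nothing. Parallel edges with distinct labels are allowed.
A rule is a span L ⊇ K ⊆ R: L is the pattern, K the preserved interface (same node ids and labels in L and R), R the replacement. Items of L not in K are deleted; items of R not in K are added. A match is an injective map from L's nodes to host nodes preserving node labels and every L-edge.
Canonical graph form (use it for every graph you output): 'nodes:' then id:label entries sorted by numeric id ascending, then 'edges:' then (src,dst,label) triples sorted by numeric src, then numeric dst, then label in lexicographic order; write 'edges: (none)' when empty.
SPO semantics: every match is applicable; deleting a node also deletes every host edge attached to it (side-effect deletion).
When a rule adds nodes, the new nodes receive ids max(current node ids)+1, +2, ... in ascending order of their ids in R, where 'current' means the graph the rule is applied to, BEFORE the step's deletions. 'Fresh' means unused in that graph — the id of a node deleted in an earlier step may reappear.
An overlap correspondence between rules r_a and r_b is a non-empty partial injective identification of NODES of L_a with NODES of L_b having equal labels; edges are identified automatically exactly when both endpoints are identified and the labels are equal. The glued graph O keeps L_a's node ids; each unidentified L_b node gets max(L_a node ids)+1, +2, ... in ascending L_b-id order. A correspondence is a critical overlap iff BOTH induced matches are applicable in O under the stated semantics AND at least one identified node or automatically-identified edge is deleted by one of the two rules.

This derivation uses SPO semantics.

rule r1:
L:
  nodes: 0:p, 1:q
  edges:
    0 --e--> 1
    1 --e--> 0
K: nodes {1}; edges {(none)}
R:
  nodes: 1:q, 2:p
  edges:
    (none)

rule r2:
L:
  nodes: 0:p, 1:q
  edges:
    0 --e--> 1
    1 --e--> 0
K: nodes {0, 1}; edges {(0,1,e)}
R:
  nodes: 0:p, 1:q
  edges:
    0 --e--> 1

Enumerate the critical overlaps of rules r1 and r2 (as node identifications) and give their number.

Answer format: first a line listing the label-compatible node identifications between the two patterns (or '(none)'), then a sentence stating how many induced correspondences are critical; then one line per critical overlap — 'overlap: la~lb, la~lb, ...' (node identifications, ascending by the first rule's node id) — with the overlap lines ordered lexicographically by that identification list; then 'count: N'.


label-compatible node identifications between L(r1) and L(r2): 0~0, 1~1
2 of the induced correspondences are critical overlaps of r1 and r2.
overlap: 0~0
overlap: 0~0, 1~1
count: 2


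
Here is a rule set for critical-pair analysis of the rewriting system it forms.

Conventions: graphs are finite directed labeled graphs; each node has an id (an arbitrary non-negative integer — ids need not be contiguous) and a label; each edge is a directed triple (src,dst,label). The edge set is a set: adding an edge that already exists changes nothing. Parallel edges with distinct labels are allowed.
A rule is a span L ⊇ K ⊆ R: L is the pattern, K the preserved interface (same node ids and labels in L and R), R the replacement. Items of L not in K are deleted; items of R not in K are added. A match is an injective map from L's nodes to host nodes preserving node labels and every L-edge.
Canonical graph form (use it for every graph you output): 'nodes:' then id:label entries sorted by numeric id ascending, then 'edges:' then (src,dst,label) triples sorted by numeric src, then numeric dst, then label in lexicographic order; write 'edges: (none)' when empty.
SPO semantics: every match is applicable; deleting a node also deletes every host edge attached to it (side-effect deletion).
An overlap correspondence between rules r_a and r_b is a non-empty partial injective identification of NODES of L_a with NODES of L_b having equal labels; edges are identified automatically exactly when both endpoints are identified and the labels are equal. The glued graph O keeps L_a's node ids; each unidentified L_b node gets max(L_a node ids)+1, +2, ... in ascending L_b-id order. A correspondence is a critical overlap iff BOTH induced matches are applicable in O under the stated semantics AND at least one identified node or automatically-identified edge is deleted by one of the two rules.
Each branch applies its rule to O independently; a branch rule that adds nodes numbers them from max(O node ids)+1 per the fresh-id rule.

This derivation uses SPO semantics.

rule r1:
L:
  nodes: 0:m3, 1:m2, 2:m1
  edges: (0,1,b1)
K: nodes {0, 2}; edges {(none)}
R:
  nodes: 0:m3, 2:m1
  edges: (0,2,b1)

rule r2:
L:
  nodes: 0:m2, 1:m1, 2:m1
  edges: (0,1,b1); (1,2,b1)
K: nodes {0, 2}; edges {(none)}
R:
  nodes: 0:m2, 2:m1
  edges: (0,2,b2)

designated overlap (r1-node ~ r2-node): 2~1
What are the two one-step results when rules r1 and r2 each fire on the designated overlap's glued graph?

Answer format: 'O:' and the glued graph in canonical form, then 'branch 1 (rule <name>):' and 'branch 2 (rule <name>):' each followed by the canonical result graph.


O:
nodes: 0:m3, 1:m2, 2:m1, 3:m2, 4:m1
edges: (0,1,b1); (2,4,b1); (3,2,b1)
branch 1 (rule r1):
nodes: 0:m3, 2:m1, 3:m2, 4:m1
edges: (0,2,b1); (2,4,b1); (3,2,b1)
branch 2 (rule r2):
nodes: 0:m3, 1:m2, 3:m2, 4:m1
edges: (0,1,b1); (3,4,b2)


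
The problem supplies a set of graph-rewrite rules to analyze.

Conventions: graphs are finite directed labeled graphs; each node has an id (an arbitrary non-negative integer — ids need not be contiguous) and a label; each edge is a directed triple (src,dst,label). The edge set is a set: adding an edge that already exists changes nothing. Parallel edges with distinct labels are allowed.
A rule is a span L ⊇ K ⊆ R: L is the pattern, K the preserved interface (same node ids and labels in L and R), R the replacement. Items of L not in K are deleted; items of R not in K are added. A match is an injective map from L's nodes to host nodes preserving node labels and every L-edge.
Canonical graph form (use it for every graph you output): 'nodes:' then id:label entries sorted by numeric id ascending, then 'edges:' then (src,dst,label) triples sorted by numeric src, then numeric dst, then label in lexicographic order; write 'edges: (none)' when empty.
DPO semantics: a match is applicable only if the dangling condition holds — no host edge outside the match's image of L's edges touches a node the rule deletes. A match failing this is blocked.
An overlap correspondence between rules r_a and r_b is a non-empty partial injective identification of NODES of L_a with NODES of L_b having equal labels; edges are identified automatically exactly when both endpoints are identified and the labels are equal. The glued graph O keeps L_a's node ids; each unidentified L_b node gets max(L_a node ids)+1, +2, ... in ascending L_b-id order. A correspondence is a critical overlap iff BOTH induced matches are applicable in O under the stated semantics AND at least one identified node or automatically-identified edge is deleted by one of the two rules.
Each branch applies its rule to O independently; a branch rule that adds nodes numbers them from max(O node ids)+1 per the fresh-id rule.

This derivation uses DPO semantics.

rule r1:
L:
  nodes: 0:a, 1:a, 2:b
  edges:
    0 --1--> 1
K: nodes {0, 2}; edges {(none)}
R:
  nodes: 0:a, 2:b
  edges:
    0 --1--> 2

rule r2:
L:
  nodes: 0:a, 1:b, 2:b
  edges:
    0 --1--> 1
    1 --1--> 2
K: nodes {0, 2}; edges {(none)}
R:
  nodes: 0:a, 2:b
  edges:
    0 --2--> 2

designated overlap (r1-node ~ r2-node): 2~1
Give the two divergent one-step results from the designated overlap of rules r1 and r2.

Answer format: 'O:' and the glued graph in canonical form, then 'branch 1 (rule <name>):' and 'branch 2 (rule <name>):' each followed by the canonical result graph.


O:
nodes: 0:a, 1:a, 2:b, 3:a, 4:b
edges: (0,1,1); (2,4,1); (3,2,1)
branch 1 (rule r1):
nodes: 0:a, 2:b, 3:a, 4:b
edges: (0,2,1); (2,4,1); (3,2,1)
branch 2 (rule r2):
nodes: 0:a, 1:a, 3:a, 4:b
edges: (0,1,1); (3,4,2)


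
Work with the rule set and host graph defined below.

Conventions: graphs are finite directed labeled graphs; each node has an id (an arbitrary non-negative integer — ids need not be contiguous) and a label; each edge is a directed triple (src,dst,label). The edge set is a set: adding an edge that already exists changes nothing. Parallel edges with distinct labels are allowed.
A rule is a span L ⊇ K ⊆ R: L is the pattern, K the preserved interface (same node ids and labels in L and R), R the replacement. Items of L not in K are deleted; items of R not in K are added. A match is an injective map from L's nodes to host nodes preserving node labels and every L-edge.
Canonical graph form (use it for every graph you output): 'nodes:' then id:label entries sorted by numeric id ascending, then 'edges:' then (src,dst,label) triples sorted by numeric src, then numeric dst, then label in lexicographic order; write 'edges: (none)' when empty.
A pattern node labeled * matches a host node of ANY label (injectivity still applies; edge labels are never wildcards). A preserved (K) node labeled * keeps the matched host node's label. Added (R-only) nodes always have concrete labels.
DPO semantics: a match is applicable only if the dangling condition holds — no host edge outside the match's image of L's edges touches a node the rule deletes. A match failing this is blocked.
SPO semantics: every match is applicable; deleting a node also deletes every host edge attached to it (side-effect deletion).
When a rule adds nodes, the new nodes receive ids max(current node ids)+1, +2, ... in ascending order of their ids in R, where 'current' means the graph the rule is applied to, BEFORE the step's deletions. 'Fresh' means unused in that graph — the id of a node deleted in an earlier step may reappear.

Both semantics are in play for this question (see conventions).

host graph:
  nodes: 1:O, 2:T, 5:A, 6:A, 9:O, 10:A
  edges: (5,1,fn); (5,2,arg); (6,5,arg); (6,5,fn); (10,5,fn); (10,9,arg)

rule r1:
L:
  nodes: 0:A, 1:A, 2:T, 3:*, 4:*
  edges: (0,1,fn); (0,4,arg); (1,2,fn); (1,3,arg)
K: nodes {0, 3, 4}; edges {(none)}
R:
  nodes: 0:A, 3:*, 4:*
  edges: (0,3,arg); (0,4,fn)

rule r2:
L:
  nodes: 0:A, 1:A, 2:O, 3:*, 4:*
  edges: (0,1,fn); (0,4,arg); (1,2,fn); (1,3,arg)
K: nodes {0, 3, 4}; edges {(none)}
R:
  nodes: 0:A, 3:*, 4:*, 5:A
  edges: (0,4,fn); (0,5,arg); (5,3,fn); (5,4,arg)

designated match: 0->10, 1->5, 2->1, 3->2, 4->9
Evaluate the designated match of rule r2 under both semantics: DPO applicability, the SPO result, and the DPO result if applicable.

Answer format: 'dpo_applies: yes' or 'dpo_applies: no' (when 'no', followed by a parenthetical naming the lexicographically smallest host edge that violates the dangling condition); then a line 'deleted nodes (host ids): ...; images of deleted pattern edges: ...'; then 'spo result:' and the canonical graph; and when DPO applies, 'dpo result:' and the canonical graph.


dpo_applies: no
(the rule deletes node 5, which keeps host edge (6,5,arg) outside the match image — the dangling condition fails, DPO blocks; SPO proceeds and side-deletes such edges)
deleted nodes (host ids): 1, 5; images of deleted pattern edges: (5,1,fn); (5,2,arg); (10,5,fn); (10,9,arg)
spo result:
nodes: 2:T, 6:A, 9:O, 10:A, 11:A
edges: (10,9,fn); (10,11,arg); (11,2,fn); (11,9,arg)


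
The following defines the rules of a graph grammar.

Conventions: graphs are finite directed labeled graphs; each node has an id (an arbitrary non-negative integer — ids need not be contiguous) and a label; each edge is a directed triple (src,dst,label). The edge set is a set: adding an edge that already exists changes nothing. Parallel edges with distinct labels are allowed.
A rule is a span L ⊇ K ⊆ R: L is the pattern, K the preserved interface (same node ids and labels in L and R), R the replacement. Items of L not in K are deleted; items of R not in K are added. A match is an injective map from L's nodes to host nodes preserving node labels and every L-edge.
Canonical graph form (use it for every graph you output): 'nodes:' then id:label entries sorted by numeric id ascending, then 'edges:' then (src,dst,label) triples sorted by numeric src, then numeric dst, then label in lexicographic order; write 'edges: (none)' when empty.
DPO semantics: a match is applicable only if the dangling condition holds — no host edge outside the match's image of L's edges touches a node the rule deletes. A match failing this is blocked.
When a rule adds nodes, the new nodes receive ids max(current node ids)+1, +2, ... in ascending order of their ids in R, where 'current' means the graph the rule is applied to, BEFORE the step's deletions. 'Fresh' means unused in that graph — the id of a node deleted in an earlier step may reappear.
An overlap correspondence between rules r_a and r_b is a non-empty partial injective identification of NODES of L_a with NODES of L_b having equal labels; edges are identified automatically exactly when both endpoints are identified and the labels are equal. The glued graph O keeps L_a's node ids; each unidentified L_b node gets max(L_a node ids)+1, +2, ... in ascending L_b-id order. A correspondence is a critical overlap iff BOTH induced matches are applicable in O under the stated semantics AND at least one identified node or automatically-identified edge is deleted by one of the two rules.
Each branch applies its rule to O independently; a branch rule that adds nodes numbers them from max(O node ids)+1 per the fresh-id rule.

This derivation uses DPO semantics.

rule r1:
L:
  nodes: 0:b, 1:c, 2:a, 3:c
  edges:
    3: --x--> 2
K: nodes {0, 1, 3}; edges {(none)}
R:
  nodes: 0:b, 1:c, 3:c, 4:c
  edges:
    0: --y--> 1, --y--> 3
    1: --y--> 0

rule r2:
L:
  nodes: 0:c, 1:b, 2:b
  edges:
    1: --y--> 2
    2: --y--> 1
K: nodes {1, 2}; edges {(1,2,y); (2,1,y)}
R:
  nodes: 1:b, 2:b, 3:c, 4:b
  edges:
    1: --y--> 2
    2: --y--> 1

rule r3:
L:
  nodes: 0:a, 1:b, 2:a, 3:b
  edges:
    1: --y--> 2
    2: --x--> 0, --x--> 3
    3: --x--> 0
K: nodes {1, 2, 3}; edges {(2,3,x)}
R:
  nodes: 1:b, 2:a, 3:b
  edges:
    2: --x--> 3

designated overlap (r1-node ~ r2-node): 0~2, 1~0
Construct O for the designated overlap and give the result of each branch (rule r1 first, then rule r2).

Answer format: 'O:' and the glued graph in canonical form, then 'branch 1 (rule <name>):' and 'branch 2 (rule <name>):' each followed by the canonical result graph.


O:
nodes: 0:b, 1:c, 2:a, 3:c, 4:b
edges: (0,4,y); (3,2,x); (4,0,y)
branch 1 (rule r1):
nodes: 0:b, 1:c, 3:c, 4:b, 5:c
edges: (0,1,y); (0,3,y); (0,4,y); (1,0,y); (4,0,y)
branch 2 (rule r2):
nodes: 0:b, 2:a, 3:c, 4:b, 5:c, 6:b
edges: (0,4,y); (3,2,x); (4,0,y)


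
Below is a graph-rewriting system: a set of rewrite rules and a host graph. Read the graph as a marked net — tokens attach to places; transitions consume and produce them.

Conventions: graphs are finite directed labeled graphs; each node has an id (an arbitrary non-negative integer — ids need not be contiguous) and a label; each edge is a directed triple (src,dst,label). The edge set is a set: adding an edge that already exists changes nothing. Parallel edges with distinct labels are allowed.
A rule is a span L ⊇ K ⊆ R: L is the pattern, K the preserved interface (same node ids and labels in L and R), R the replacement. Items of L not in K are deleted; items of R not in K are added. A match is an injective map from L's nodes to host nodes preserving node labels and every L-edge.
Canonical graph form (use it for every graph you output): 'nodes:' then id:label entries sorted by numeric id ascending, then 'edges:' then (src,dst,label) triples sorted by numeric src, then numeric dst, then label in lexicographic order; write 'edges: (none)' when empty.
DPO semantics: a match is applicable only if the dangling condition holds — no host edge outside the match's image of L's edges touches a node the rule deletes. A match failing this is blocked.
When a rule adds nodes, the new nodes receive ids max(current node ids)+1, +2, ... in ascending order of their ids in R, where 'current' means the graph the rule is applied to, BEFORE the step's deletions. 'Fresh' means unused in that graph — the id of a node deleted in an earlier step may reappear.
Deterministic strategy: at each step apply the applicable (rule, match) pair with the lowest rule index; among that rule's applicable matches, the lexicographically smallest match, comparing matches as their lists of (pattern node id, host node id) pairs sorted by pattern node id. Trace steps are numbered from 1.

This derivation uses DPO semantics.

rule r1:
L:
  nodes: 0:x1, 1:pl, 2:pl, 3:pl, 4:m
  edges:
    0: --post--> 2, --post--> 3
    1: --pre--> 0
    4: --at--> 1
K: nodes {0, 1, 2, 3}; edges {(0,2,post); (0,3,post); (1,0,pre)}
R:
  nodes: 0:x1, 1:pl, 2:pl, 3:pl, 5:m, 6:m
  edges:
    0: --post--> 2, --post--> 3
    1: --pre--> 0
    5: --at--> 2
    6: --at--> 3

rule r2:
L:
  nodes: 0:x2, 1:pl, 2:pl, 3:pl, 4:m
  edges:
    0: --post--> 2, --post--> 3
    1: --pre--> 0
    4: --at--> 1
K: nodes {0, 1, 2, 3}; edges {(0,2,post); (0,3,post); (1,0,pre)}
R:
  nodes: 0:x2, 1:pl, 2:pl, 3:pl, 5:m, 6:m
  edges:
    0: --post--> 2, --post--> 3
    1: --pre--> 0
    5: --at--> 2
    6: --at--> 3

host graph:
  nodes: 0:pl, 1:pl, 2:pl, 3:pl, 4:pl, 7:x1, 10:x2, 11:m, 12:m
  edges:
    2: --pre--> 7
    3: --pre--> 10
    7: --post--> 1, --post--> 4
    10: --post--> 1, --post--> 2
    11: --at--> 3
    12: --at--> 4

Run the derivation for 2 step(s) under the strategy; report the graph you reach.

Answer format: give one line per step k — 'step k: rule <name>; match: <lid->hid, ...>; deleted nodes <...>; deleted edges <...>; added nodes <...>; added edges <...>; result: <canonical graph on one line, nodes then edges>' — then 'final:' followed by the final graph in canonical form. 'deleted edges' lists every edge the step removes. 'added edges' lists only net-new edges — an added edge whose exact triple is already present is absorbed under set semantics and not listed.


step 1: rule r2; match: 0->10, 1->3, 2->1, 3->2, 4->11; deleted nodes 11; deleted edges (11,3,at); added nodes 13, 14; added edges (13,1,at); (14,2,at); result: nodes: 0:pl, 1:pl, 2:pl, 3:pl, 4:pl, 7:x1, 10:x2, 12:m, 13:m, 14:m edges: (2,7,pre); (3,10,pre); (7,1,post); (7,4,post); (10,1,post); (10,2,post); (12,4,at); (13,1,at); (14,2,at)
step 2: rule r1; match: 0->7, 1->2, 2->1, 3->4, 4->14; deleted nodes 14; deleted edges (14,2,at); added nodes 15, 16; added edges (15,1,at); (16,4,at); result: nodes: 0:pl, 1:pl, 2:pl, 3:pl, 4:pl, 7:x1, 10:x2, 12:m, 13:m, 15:m, 16:m edges: (2,7,pre); (3,10,pre); (7,1,post); (7,4,post); (10,1,post); (10,2,post); (12,4,at); (13,1,at); (15,1,at); (16,4,at)
final:
nodes: 0:pl, 1:pl, 2:pl, 3:pl, 4:pl, 7:x1, 10:x2, 12:m, 13:m, 15:m, 16:m
edges: (2,7,pre); (3,10,pre); (7,1,post); (7,4,post); (10,1,post); (10,2,post); (12,4,at); (13,1,at); (15,1,at); (16,4,at)


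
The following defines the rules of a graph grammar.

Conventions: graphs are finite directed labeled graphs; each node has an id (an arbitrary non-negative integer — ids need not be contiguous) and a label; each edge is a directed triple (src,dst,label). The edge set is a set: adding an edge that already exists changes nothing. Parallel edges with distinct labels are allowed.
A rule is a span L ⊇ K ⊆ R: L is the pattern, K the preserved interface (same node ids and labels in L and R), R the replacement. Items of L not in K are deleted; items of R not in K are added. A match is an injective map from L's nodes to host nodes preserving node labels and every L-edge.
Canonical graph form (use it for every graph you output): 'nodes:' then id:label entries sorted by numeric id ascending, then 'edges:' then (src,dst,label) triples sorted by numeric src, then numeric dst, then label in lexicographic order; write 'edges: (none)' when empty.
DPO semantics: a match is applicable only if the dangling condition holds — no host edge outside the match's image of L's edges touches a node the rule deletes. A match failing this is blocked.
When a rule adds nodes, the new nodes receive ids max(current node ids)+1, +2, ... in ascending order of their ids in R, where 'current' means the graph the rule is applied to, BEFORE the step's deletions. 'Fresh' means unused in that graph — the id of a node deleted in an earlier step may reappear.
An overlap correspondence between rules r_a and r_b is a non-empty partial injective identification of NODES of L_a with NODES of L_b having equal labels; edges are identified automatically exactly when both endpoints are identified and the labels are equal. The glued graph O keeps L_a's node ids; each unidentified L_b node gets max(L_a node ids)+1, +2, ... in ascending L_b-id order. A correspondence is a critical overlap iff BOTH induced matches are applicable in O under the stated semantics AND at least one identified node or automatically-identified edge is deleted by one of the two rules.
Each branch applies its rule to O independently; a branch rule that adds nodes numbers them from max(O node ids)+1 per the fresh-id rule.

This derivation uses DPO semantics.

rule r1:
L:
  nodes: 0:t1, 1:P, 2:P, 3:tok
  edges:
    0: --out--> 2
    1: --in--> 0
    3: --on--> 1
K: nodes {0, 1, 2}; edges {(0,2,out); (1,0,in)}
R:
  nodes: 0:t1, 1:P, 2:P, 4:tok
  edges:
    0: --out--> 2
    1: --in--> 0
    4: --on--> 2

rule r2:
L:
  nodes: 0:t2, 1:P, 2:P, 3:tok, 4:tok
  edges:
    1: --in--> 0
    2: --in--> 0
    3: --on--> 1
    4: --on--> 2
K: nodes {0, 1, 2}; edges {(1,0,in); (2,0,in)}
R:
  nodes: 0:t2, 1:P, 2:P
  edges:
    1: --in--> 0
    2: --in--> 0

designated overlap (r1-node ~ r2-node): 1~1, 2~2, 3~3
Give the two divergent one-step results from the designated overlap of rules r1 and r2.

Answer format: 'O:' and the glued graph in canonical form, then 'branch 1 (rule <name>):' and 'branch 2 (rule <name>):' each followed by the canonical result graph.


O:
nodes: 0:t1, 1:P, 2:P, 3:tok, 4:t2, 5:tok
edges: (0,2,out); (1,0,in); (1,4,in); (2,4,in); (3,1,on); (5,2,on)
branch 1 (rule r1):
nodes: 0:t1, 1:P, 2:P, 4:t2, 5:tok, 6:tok
edges: (0,2,out); (1,0,in); (1,4,in); (2,4,in); (5,2,on); (6,2,on)
branch 2 (rule r2):
nodes: 0:t1, 1:P, 2:P, 4:t2
edges: (0,2,out); (1,0,in); (1,4,in); (2,4,in)


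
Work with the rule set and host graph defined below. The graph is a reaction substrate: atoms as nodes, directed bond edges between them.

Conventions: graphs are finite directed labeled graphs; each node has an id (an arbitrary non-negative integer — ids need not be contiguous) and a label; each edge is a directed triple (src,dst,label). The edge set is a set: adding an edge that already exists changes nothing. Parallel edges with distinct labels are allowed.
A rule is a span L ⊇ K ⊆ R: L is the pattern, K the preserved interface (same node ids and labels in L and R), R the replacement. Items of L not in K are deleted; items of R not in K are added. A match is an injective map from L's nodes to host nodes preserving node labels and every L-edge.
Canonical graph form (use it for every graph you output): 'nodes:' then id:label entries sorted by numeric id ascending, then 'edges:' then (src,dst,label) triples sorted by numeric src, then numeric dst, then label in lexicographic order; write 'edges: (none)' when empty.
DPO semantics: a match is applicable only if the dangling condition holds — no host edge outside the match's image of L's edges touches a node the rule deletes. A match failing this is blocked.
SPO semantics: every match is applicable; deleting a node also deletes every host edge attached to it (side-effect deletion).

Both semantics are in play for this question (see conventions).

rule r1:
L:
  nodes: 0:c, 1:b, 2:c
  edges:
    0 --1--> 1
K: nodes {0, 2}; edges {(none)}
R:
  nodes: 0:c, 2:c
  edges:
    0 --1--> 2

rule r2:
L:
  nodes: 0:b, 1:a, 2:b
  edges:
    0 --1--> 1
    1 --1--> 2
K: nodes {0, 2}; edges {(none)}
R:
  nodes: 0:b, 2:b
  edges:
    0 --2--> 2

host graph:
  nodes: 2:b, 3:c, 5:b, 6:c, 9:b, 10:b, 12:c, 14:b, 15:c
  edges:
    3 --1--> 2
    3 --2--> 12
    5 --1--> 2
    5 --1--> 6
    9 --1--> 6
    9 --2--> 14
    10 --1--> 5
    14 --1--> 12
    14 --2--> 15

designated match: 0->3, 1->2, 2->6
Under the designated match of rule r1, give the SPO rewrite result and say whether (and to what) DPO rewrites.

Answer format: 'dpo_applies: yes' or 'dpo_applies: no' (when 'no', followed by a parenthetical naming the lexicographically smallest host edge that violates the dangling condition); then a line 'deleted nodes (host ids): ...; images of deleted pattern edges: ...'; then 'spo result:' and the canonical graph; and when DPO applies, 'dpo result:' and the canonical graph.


dpo_applies: no
(the rule deletes node 2, which keeps host edge (5,2,1) outside the match image — the dangling condition fails, DPO blocks; SPO proceeds and side-deletes such edges)
deleted nodes (host ids): 2; images of deleted pattern edges: (3,2,1)
spo result:
nodes: 3:c, 5:b, 6:c, 9:b, 10:b, 12:c, 14:b, 15:c
edges: (3,6,1); (3,12,2); (5,6,1); (9,6,1); (9,14,2); (10,5,1); (14,12,1); (14,15,2)


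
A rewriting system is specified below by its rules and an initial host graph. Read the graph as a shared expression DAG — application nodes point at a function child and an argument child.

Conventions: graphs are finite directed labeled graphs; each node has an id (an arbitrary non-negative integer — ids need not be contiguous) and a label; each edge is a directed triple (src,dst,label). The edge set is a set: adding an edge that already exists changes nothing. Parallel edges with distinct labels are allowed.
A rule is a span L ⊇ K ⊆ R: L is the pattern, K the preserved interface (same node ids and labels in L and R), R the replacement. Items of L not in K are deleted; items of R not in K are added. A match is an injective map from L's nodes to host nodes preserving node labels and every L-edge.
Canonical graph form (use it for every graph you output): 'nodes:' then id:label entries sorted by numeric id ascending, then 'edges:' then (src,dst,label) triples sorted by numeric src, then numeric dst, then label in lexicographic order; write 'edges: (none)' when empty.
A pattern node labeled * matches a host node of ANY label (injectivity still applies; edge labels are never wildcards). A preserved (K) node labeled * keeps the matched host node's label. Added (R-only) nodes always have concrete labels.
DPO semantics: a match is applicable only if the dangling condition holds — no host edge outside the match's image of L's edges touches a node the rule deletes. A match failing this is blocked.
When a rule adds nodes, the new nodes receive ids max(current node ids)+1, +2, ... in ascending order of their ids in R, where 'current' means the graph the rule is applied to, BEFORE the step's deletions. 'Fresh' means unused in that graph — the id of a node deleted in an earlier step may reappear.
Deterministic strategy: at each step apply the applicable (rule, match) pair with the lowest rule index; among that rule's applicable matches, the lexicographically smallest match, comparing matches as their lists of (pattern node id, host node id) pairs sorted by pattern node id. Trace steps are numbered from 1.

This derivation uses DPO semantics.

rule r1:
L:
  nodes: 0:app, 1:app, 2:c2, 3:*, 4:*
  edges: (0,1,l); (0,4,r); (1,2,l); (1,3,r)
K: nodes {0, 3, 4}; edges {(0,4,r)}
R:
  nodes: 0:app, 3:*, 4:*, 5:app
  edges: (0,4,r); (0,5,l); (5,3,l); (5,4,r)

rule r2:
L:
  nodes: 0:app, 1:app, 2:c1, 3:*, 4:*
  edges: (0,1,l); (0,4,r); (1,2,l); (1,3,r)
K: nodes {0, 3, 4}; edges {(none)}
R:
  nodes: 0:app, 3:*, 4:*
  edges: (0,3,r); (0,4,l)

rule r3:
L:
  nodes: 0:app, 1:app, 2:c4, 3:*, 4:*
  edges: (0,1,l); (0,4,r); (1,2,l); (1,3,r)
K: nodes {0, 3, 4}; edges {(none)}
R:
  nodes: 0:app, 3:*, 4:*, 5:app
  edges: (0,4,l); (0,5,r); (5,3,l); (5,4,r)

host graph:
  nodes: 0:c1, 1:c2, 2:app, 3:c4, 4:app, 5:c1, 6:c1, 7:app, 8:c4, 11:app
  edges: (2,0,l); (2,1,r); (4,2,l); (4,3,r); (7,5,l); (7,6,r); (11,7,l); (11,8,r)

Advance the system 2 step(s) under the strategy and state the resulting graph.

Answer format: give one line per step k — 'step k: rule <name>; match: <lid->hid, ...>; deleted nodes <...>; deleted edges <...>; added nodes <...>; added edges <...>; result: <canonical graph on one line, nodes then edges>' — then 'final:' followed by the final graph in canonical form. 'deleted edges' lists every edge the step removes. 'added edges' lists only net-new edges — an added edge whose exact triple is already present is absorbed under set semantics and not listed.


step 1: rule r2; match: 0->4, 1->2, 2->0, 3->1, 4->3; deleted nodes 0, 2; deleted edges (2,0,l); (2,1,r); (4,2,l); (4,3,r); added nodes (none); added edges (4,1,r); (4,3,l); result: nodes: 1:c2, 3:c4, 4:app, 5:c1, 6:c1, 7:app, 8:c4, 11:app edges: (4,1,r); (4,3,l); (7,5,l); (7,6,r); (11,7,l); (11,8,r)
step 2: rule r2; match: 0->11, 1->7, 2->5, 3->6, 4->8; deleted nodes 5, 7; deleted edges (7,5,l); (7,6,r); (11,7,l); (11,8,r); added nodes (none); added edges (11,6,r); (11,8,l); result: nodes: 1:c2, 3:c4, 4:app, 6:c1, 8:c4, 11:app edges: (4,1,r); (4,3,l); (11,6,r); (11,8,l)
final:
nodes: 1:c2, 3:c4, 4:app, 6:c1, 8:c4, 11:app
edges: (4,1,r); (4,3,l); (11,6,r); (11,8,l)


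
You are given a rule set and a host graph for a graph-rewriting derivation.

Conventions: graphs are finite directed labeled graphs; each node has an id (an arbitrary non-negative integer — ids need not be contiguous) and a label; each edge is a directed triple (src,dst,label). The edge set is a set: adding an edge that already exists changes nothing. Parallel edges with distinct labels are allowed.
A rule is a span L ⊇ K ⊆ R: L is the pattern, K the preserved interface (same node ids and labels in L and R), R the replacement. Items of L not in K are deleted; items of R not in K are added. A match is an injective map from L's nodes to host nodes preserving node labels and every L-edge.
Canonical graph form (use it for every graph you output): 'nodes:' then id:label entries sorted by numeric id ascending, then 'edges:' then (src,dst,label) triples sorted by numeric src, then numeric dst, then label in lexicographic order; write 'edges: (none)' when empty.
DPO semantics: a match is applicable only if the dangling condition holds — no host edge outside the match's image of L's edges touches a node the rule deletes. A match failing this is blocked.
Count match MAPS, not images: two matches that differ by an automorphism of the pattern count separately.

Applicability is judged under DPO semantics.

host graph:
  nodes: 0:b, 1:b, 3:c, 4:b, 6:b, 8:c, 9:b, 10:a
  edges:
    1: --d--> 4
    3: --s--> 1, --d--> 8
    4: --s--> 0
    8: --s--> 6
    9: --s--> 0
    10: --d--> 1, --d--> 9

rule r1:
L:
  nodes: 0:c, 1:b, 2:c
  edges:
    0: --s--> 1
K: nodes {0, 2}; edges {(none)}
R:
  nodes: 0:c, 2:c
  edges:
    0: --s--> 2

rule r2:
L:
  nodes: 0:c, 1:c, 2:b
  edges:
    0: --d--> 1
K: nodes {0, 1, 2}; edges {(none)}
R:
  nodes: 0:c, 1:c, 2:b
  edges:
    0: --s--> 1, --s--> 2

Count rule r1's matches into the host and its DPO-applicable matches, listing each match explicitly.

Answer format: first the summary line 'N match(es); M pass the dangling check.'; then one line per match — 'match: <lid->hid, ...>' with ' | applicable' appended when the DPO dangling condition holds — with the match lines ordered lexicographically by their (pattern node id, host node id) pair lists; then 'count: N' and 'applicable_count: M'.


2 match(es); 1 pass the dangling check.
match: 0->3, 1->1, 2->8
match: 0->8, 1->6, 2->3 | applicable
count: 2
applicable_count: 1


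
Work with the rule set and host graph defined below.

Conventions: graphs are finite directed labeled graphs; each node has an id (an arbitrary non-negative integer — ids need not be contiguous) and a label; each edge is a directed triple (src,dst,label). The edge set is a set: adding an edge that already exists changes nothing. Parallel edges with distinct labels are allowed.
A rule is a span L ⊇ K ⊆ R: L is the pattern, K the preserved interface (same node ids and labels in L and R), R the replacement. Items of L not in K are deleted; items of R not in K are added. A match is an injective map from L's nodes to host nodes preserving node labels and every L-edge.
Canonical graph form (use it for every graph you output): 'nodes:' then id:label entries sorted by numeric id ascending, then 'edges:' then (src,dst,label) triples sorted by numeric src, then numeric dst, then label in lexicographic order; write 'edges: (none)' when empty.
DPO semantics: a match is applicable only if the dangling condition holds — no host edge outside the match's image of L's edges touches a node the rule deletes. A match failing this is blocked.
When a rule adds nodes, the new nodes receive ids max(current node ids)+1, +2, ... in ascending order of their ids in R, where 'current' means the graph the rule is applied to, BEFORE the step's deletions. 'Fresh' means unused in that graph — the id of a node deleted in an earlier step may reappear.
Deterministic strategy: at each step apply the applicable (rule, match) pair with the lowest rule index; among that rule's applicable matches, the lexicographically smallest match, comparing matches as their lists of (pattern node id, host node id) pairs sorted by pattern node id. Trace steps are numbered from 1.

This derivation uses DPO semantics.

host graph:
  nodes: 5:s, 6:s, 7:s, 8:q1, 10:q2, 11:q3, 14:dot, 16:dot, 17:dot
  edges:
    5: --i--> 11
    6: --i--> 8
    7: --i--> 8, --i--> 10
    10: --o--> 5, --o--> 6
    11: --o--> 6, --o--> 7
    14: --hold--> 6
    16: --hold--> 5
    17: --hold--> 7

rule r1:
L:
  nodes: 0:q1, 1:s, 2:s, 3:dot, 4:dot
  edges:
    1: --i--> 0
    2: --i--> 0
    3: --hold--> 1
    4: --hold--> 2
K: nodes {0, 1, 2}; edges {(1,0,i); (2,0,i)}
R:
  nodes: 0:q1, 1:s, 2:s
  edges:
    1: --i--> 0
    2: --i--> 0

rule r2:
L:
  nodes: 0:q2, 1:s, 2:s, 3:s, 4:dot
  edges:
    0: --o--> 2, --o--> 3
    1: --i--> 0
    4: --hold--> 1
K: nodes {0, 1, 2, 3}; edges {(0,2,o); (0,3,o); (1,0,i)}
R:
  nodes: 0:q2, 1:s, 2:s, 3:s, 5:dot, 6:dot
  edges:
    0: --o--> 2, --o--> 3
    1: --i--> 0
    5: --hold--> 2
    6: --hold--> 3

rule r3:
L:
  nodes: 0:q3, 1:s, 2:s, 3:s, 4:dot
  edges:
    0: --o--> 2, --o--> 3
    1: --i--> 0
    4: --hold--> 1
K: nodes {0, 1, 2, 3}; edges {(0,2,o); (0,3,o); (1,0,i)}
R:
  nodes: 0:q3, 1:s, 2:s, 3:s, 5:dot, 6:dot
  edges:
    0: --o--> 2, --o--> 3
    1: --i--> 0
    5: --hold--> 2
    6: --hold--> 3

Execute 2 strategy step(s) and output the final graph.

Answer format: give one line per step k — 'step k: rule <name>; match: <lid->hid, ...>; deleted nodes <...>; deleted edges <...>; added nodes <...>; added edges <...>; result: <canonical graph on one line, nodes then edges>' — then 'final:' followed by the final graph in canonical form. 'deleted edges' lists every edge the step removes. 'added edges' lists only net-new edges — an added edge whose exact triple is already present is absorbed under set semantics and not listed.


step 1: rule r1; match: 0->8, 1->6, 2->7, 3->14, 4->17; deleted nodes 14, 17; deleted edges (14,6,hold); (17,7,hold); added nodes (none); added edges (none); result: nodes: 5:s, 6:s, 7:s, 8:q1, 10:q2, 11:q3, 16:dot edges: (5,11,i); (6,8,i); (7,8,i); (7,10,i); (10,5,o); (10,6,o); (11,6,o); (11,7,o); (16,5,hold)
step 2: rule r3; match: 0->11, 1->5, 2->6, 3->7, 4->16; deleted nodes 16; deleted edges (16,5,hold); added nodes 17, 18; added edges (17,6,hold); (18,7,hold); result: nodes: 5:s, 6:s, 7:s, 8:q1, 10:q2, 11:q3, 17:dot, 18:dot edges: (5,11,i); (6,8,i); (7,8,i); (7,10,i); (10,5,o); (10,6,o); (11,6,o); (11,7,o); (17,6,hold); (18,7,hold)
final:
nodes: 5:s, 6:s, 7:s, 8:q1, 10:q2, 11:q3, 17:dot, 18:dot
edges: (5,11,i); (6,8,i); (7,8,i); (7,10,i); (10,5,o); (10,6,o); (11,6,o); (11,7,o); (17,6,hold); (18,7,hold)


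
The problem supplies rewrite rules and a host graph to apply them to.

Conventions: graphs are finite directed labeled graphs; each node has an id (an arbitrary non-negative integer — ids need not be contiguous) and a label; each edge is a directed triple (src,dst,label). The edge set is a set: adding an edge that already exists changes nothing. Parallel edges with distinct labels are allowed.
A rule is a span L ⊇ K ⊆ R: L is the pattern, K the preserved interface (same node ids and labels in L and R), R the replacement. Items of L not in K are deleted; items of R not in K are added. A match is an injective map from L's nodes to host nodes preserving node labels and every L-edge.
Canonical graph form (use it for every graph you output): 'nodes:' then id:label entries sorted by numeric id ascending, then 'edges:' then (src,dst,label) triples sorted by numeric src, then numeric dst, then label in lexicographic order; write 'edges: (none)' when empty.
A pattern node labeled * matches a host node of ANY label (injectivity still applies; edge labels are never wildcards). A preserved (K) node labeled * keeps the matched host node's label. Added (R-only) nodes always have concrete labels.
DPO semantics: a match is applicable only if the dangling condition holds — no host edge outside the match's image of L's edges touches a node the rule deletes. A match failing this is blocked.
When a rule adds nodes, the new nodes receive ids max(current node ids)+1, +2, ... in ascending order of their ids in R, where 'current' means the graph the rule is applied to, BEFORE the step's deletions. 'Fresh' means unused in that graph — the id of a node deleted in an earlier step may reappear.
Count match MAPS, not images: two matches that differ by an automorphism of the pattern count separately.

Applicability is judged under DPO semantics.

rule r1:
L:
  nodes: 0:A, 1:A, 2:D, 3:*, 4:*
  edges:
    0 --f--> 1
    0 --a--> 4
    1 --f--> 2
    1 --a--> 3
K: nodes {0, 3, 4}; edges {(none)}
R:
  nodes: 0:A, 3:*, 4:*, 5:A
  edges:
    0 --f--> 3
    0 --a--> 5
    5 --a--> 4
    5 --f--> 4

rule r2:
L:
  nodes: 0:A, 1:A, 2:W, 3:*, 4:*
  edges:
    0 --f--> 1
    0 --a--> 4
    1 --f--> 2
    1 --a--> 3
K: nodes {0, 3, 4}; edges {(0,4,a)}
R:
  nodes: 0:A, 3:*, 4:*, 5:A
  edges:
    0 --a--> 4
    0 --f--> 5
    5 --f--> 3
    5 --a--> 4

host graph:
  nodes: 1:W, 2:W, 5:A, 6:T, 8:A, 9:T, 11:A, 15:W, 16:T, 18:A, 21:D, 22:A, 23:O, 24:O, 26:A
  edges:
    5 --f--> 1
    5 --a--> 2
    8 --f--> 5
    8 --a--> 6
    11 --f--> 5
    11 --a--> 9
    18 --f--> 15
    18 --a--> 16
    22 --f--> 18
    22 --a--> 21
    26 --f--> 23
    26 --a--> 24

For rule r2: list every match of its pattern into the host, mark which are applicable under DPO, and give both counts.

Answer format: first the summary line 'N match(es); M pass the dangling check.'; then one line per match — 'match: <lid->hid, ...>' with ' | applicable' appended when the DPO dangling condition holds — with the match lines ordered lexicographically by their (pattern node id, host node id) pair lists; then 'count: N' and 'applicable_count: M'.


3 match(es); 1 pass the dangling check.
match: 0->8, 1->5, 2->1, 3->2, 4->6
match: 0->11, 1->5, 2->1, 3->2, 4->9
match: 0->22, 1->18, 2->15, 3->16, 4->21 | applicable
count: 3
applicable_count: 1
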